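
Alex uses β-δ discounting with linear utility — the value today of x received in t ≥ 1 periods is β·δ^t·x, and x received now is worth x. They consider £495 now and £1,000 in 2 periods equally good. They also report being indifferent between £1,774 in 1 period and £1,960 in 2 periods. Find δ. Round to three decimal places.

The second indifference involves only future payoffs, so β cancels: β·δ^1·1774 = β·δ^2·1960, giving δ = 1774/1960 = 0.90510.

δ ≈ 0.905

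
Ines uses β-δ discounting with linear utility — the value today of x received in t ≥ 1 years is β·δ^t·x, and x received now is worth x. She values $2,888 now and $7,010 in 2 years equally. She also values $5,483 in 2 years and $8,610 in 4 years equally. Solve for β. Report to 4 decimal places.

β ≈ 0.6469

The second indifference involves only future payoffs, so β cancels: β·δ^2·5483 = β·δ^4·8610, giving δ^2 = 5483/8610 = 0.63682, so δ = 0.79801.
The first indifference: 2888 = β·δ^2·7010, so β = 2888/(δ^2·7010) = 2888/(0.63682·7010) ≈ 0.6469.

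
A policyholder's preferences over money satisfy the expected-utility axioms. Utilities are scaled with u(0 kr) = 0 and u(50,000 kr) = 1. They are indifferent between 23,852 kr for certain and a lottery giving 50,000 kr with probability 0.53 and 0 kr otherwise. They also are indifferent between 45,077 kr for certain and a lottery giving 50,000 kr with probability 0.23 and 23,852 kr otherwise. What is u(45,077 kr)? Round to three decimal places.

From the first indifference, u(23,852 kr) = 0.53·u(50,000 kr) + 0.47·u(0 kr) = 0.53·1 + 0.47·0 = 0.53.
Chaining: u(45,077 kr) = 0.23·1.00 + 0.77·0.53 = 0.6381.

0.638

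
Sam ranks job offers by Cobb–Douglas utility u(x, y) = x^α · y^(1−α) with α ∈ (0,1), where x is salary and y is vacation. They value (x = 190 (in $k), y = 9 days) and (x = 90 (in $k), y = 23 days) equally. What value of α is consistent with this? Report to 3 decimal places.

α ≈ 0.557

Indifference: 190^α · 9^(1−α) = 90^α · 23^(1−α).
Rearrange to (190/90)^α = (23/9)^(1−α) and take logs: α·0.747214 = (1−α)·0.938270.
So α/(1−α) = (0.938270)/(0.747214) = 1.255691, and α = 1.255691/2.255691 ≈ 0.557.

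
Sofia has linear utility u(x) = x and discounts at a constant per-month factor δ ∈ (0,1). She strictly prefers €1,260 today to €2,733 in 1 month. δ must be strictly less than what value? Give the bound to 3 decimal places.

δ < 0.461

Under u(x) = x this choice says 1260 > δ·2733.
So δ < 1260/2733 = 0.46103.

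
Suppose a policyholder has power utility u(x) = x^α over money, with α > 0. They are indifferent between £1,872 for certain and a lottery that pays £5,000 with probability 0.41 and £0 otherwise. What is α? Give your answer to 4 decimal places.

α ≈ 0.9075

The lottery's expected utility is 0.41·u(5000) + 0.59·u(0) = 0.41·5000^α (since u(0) = 0 for α > 0).
Setting u(1872) equal to that: 1872^α = 0.41·5000^α ⇒ (1872/5000)^α = 0.41.
Taking logs: α·ln(1872/5000) = ln(0.41), so α = -0.8915981 / -0.9824305 ≈ 0.9075.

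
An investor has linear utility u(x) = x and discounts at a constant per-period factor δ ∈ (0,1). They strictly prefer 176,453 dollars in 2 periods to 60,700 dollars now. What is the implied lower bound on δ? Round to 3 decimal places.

Under u(x) = x this choice says 60700 < δ^2·176453.
Dividing by 176453: δ^2 > 0.34400. Both sides are positive, so the square root keeps the direction.
δ > (60700/176453)^(1/2) ≈ 0.587.

δ > 0.587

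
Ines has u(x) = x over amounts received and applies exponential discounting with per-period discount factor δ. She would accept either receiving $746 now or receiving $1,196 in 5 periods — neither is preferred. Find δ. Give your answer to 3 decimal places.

Equating discounted utilities: u(746) = δ^5·u(1196) ⇒ δ^5 = u(746)/u(1196).
With u(x) = x: δ^5 = 746/1196 = 0.62375.
So δ = 0.62375^(1/5) ≈ 0.910.

δ ≈ 0.910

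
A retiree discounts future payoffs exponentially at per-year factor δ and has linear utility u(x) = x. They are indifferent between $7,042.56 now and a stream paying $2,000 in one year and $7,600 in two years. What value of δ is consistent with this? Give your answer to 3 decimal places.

δ ≈ 0.840

The stream is worth 2000δ + 7600δ² today, so 2000δ + 7600δ² = 7042.56.
So 7600δ² + 2000δ − 7042.56 = 0.
δ = (−2000 + √(2000² + 4·7600·7042.56)) / (2·7600) = (−2000 + √218093824.00) / 15200 ≈ 0.840.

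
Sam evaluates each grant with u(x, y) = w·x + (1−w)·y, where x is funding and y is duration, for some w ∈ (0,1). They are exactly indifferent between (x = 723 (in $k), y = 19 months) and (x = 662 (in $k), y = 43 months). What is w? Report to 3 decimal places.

w = 0.282

u(723,19) = u(662,43) means w·723 + (1−w)·19 = w·662 + (1−w)·43.
Rearranging, 61·w − 24·(1−w) = 0.
The marginal rate of substitution is 24/61, so w = 24/(61+24) = 0.282.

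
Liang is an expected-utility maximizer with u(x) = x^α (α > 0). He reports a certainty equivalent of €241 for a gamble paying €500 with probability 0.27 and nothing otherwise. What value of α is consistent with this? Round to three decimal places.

α ≈ 1.794

EU(lottery) = 0.27·500^α + 0.73·0 = 0.27·500^α.
Indifference: 241^α = 0.27·500^α, so (241/500)^α = 0.27.
α = ln(0.27) / ln(241/500) = -1.309333/-0.729811 ≈ 1.794.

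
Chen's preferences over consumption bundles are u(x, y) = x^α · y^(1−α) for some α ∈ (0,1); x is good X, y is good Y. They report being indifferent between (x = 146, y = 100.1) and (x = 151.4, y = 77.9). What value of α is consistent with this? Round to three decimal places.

α ≈ 0.873

Indifference: 146^α · 100.1^(1−α) = 151.4^α · 77.9^(1−α).
Rearrange to (146/151.4)^α = (77.9/100.1)^(1−α) and take logs: α·-0.036319 = (1−α)·-0.250744.
Thus α·(-0.287063) = -0.250744, so α = -0.250744/-0.287063 ≈ 0.873.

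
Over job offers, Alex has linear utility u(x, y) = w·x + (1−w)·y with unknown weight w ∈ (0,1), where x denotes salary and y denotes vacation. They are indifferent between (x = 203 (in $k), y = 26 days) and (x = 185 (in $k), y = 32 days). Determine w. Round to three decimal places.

w = 0.250

Indifference: w·203 + (1−w)·26 = w·185 + (1−w)·32.
Rearranging, 18·w − 6·(1−w) = 0.
So w/(1−w) = 6/18 = 0.3333, giving w = 6/(18+6) = 0.250.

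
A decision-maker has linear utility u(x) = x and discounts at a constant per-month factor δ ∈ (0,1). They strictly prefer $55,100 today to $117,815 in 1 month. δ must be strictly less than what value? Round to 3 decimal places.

δ < 0.468

Under u(x) = x this choice says 55100 > δ·117815.
So δ < 55100/117815 = 0.46768.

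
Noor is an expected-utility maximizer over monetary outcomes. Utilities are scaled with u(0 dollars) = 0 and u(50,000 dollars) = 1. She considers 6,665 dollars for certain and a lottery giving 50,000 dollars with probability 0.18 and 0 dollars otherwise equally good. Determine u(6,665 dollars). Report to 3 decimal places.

The indifference gives u(6,665 dollars) = 0.18·u(50,000 dollars) + 0.82·u(0 dollars) = 0.18·1 + 0.82·0 = 0.18.

0.180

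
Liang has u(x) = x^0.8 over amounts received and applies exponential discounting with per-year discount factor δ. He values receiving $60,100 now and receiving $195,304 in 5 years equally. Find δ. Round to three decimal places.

δ ≈ 0.828

Indifference means u(60100) = δ^5 · u(195304), so δ^5 = u(60100)/u(195304).
With u(x) = x^0.8: δ^5 = 60100^0.8/195304^0.8 = (60100/195304)^0.8 = 0.38952.
So δ = 0.38952^(1/5) ≈ 0.828.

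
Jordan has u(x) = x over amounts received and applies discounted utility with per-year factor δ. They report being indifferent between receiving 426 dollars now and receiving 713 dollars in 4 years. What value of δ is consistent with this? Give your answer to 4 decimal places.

Equating discounted utilities: u(426) = δ^4·u(713) ⇒ δ^4 = u(426)/u(713).
With u(x) = x: δ^4 = 426/713 = 0.59748.
So δ = 0.59748^(1/4) ≈ 0.8792.

δ ≈ 0.8792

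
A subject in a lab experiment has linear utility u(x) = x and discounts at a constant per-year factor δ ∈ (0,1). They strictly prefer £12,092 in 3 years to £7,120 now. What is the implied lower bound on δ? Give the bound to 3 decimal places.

δ > 0.838

Under u(x) = x this choice says 7120 < δ^3·12092.
So δ^3 > 7120/12092 = 0.58882; taking the cube root of both positive sides preserves the inequality.
δ > 0.58882^(1/3) = 0.838.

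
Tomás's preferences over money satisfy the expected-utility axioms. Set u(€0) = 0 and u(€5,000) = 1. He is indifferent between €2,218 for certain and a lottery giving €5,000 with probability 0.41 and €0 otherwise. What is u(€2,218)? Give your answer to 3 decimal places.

The indifference gives u(€2,218) = 0.41·u(€5,000) + 0.59·u(€0) = 0.41·1 + 0.59·0 = 0.41.

0.410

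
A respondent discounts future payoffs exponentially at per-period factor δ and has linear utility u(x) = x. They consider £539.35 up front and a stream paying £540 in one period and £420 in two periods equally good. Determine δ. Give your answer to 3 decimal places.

δ ≈ 0.660

Equating present values: 539.35 = 540δ + 420δ².
That is, 420δ² + 540δ − 539.35 = 0, a quadratic in δ.
The positive root is δ = [−540 + √(540² + 4·420·539.35)] / (2·420) = (−540 + 1094.398)/840 ≈ 0.660.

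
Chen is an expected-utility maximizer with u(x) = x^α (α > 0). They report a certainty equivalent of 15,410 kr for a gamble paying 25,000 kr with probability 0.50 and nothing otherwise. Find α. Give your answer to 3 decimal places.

α ≈ 1.433

EU(lottery) = 0.50·25000^α + 0.50·0 = 0.50·25000^α.
Equating: 15410^α = 0.50·25000^α, i.e. 0.6164^α = 0.50.
Taking logs: α·ln(15410/25000) = ln(0.50), so α = -0.693147 / -0.483859 ≈ 1.433.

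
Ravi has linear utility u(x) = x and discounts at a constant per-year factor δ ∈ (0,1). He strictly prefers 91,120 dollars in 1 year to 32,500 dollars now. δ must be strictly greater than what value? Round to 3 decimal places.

Comparing present values: 32500 < δ·91120.
Dividing through by 91120 gives δ > 0.35667.

δ > 0.357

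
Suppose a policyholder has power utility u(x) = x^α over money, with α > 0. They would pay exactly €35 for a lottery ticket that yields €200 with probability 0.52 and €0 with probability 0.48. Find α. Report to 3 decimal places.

α ≈ 0.375

EU(lottery) = 0.52·200^α + 0.48·0 = 0.52·200^α.
Equating: 35^α = 0.52·200^α, i.e. 0.1750^α = 0.52.
Taking logs: α·ln(35/200) = ln(0.52), so α = -0.653926 / -1.742969 ≈ 0.375.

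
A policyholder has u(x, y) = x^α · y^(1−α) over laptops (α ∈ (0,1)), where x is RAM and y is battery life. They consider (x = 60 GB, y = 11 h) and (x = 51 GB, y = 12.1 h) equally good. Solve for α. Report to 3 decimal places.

The Cobb–Douglas utilities coincide, so 60^α·11^(1−α) = 51^α·12.1^(1−α).
Rearrange to (60/51)^α = (12.1/11)^(1−α) and take logs: α·0.162519 = (1−α)·0.095310.
Thus α·(0.257829) = 0.095310, so α = 0.095310/0.257829 ≈ 0.370.

α ≈ 0.370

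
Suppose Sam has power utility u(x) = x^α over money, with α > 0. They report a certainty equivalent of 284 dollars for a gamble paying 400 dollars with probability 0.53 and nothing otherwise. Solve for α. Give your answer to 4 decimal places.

α ≈ 1.8537

The lottery's expected utility is 0.53·u(400) + 0.47·u(0) = 0.53·400^α (since u(0) = 0 for α > 0).
Equating: 284^α = 0.53·400^α, i.e. 0.7100^α = 0.53.
α = ln(0.53) / ln(284/400) = -0.6348783/-0.3424903 ≈ 1.8537.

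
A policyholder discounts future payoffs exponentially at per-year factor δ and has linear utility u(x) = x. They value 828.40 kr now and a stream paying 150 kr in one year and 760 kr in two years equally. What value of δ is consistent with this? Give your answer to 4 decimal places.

δ ≈ 0.9500

Equating present values: 828.40 = 150δ + 760δ².
So 760δ² + 150δ − 828.40 = 0.
δ = (−150 + √(150² + 4·760·828.40)) / (2·760) = (−150 + √2540836.00) / 1520 ≈ 0.9500.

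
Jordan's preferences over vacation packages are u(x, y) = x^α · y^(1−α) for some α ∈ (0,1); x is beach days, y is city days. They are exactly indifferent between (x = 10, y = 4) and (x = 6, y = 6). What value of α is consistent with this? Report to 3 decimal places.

α ≈ 0.443

Set the two utilities equal: 10^α·4^(1−α) = 6^α·6^(1−α).
Rearrange to (10/6)^α = (6/4)^(1−α) and take logs: α·0.510826 = (1−α)·0.405465.
With A = 0.510826 and B = 0.405465: α·A = (1−α)·B, so α = B/(A+B) = 0.405465/0.916291 ≈ 0.443.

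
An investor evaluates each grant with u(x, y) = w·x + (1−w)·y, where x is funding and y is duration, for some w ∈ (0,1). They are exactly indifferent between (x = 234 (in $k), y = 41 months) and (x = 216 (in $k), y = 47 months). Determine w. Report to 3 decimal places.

u(234,41) = u(216,47) means w·234 + (1−w)·41 = w·216 + (1−w)·47.
Collecting terms: w·18 = (1−w)·6.
Hence w = 6/(18+6) = 6/24 = 0.250.

w = 0.250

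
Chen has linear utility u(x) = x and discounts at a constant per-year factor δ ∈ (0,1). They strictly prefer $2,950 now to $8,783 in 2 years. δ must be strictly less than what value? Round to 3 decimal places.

Comparing present values: 2950 > δ^2·8783.
So δ^2 < 2950/8783 = 0.33588; taking the square root of both positive sides preserves the inequality.
δ < (2950/8783)^(1/2) ≈ 0.580.

δ < 0.580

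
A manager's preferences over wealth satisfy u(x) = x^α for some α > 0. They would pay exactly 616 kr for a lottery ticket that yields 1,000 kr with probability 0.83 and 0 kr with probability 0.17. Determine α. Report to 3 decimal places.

α ≈ 0.385

EU(lottery) = 0.83·1000^α + 0.17·0 = 0.83·1000^α.
Setting u(616) equal to that: 616^α = 0.83·1000^α ⇒ (616/1000)^α = 0.83.
Taking logs: α·ln(616/1000) = ln(0.83), so α = -0.186330 / -0.484508 ≈ 0.385.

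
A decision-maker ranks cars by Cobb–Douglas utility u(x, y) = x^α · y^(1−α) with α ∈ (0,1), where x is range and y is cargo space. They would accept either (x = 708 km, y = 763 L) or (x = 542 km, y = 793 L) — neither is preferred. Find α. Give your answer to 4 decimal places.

Set the two utilities equal: 708^α·763^(1−α) = 542^α·793^(1−α).
(708/542)^α = (793/763)^(1−α); take logs: α·ln(708/542) = (1−α)·ln(793/763), i.e. α·0.2671781 = (1−α)·0.0385652.
Thus α·(0.3057433) = 0.0385652, so α = 0.0385652/0.3057433 ≈ 0.1261.

α ≈ 0.1261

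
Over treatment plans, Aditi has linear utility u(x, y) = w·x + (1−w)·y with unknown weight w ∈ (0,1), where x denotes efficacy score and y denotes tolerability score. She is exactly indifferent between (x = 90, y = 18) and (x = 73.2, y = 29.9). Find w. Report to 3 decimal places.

Indifference: w·90 + (1−w)·18 = w·73.2 + (1−w)·29.9.
Rearranging, 16.8·w − 11.9·(1−w) = 0.
The marginal rate of substitution is 11.9/16.8, so w = 11.9/(16.8+11.9) = 0.415.

w = 0.415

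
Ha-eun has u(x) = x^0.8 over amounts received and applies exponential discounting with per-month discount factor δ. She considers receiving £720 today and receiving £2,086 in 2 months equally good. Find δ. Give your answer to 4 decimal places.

Indifference means u(720) = δ^2 · u(2086), so δ^2 = u(720)/u(2086).
Since u(x) = x^0.8, δ^2 = (720/2086)^0.8 = 0.34516^0.8 = 0.42699.
Taking the square root: δ = 0.42699^(1/2) ≈ 0.6534.

δ ≈ 0.6534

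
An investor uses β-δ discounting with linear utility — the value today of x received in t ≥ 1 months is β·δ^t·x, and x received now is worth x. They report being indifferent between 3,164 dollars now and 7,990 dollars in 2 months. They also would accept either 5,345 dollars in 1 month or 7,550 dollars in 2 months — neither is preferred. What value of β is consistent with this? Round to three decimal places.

From the later pair, β·δ^1·5345 = β·δ^2·7550; dividing through, δ = 5345/7550 = 0.70795.
Now use the now-vs-future pair: 3164 = β·δ^2·7990 gives β = 3164/(0.50119·7990) ≈ 0.790.

β ≈ 0.790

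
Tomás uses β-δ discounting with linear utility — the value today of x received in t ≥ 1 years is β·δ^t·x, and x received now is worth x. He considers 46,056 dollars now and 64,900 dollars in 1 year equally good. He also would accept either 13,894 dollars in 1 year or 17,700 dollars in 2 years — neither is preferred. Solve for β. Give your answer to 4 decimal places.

β ≈ 0.9040

Both payoffs in the second observation are in the future, so β drops out: δ^1·13894 = δ^2·17700 ⇒ δ = 13894/17700 = 0.78497.
Substituting δ into 46056 = β·δ·64900: β = 46056/(50944.667) ≈ 0.9040.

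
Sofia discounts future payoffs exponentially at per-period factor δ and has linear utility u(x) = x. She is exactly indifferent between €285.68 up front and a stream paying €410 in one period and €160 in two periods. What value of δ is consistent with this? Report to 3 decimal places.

The stream is worth 410δ + 160δ² today, so 410δ + 160δ² = 285.68.
Rearranged: 160δ² + 410δ − 285.68 = 0.
By the quadratic formula (taking the positive root), δ = (−410 + √350935.20) / 320 ≈ 0.570.

δ ≈ 0.570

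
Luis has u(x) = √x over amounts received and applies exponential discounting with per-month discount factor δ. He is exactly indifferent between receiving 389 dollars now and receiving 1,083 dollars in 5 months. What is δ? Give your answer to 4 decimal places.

δ ≈ 0.9027

Indifference means u(389) = δ^5 · u(1083), so δ^5 = u(389)/u(1083).
With u(x) = √x: δ^5 = √389/√1083 = √(389/1083) = 0.59932.
So δ = 0.59932^(1/5) ≈ 0.9027.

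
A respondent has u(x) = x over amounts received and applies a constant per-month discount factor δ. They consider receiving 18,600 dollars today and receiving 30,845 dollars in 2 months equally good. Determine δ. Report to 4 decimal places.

Equating discounted utilities: u(18600) = δ^2·u(30845) ⇒ δ^2 = u(18600)/u(30845).
With u(x) = x: δ^2 = 18600/30845 = 0.60302.
Hence δ = (0.60302)^(1/2) = 0.776540.

δ ≈ 0.7765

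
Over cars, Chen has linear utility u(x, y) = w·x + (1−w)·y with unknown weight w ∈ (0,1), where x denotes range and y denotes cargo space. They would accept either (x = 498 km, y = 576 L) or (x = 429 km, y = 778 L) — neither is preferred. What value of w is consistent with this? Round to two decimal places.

Indifference: w·498 + (1−w)·576 = w·429 + (1−w)·778.
Collecting terms: w·69 = (1−w)·202.
Hence w = 202/(69+202) = 202/271 = 0.75.

w = 0.75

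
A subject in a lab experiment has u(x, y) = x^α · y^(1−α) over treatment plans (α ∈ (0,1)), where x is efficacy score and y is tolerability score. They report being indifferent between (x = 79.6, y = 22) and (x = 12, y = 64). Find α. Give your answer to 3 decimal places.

α ≈ 0.361

The Cobb–Douglas utilities coincide, so 79.6^α·22^(1−α) = 12^α·64^(1−α).
Rearrange to (79.6/12)^α = (64/22)^(1−α) and take logs: α·1.892107 = (1−α)·1.067841.
With A = 1.892107 and B = 1.067841: α·A = (1−α)·B, so α = B/(A+B) = 1.067841/2.959948 ≈ 0.361.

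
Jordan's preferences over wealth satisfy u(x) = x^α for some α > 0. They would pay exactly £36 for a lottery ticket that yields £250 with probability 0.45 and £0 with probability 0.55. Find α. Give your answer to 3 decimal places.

α ≈ 0.412

Since u(0) = 0, the lottery's EU is 0.45·250^α.
Indifference: 36^α = 0.45·250^α, so (36/250)^α = 0.45.
Take logs: α = ln 0.45 / ln(36/250) ≈ 0.41204.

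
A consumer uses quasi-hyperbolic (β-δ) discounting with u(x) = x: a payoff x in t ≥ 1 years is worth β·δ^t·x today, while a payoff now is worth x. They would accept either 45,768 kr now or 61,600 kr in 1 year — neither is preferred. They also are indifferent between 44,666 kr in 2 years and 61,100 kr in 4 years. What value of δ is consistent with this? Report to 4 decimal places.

From the later pair, β·δ^2·44666 = β·δ^4·61100; dividing through, δ^2 = 44666/61100 = 0.73103, so δ = 0.85500.

δ ≈ 0.8550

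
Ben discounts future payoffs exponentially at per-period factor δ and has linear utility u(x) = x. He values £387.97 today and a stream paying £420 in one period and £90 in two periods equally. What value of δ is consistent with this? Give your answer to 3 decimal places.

δ ≈ 0.790

The stream is worth 420δ + 90δ² today, so 420δ + 90δ² = 387.97.
Rearranged: 90δ² + 420δ − 387.97 = 0.
The positive root is δ = [−420 + √(420² + 4·90·387.97)] / (2·90) = (−420 + 562.200)/180 ≈ 0.790.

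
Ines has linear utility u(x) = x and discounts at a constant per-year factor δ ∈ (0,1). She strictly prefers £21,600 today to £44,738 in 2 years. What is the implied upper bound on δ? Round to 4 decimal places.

δ < 0.6948

Comparing present values: 21600 > δ^2·44738.
So δ^2 < 21600/44738 = 0.48281; taking the square root of both positive sides preserves the inequality.
δ < 0.48281^(1/2) = 0.6948.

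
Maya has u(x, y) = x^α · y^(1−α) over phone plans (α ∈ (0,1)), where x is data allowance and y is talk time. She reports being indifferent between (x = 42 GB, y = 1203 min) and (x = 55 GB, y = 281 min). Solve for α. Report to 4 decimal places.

Set the two utilities equal: 42^α·1203^(1−α) = 55^α·281^(1−α).
Taking logs: α·ln 42 + (1−α)·ln 1203 = α·ln 55 + (1−α)·ln 281, i.e. α·-0.2696636 = (1−α)·-1.4542190.
Thus α·(-1.7238826) = -1.4542190, so α = -1.4542190/-1.7238826 ≈ 0.8436.

α ≈ 0.8436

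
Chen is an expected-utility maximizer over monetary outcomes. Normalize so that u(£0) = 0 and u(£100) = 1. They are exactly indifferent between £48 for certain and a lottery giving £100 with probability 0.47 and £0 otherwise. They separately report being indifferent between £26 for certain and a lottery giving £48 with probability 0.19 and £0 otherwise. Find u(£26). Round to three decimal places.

0.089

First, u(£48) = 0.47·u(£100) + 0.53·u(£0) = 0.47.
Then u(£26) = 0.19·u(£48) + 0.81·u(£0) = 0.19·0.47 + 0.81·0.00 = 0.0893.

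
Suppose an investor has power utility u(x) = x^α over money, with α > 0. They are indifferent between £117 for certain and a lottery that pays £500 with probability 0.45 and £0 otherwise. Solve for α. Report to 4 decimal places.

Since u(0) = 0, the lottery's EU is 0.45·500^α.
Equating: 117^α = 0.45·500^α, i.e. 0.2340^α = 0.45.
α = ln(0.45) / ln(117/500) = -0.7985077/-1.4524342 ≈ 0.5498.

α ≈ 0.5498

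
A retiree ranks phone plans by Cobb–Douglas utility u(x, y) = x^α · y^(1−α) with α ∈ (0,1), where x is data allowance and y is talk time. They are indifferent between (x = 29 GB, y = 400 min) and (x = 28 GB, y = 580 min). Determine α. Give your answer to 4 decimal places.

α ≈ 0.9137

Set the two utilities equal: 29^α·400^(1−α) = 28^α·580^(1−α).
Rearrange to (29/28)^α = (580/400)^(1−α) and take logs: α·0.0350913 = (1−α)·0.3715636.
With A = 0.0350913 and B = 0.3715636: α·A = (1−α)·B, so α = B/(A+B) = 0.3715636/0.4066549 ≈ 0.9137.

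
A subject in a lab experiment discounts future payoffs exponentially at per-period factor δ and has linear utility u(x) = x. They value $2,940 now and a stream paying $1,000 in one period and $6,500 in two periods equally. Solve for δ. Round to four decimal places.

δ ≈ 0.6000

The stream is worth 1000δ + 6500δ² today, so 1000δ + 6500δ² = 2940.
That is, 6500δ² + 1000δ − 2940 = 0, a quadratic in δ.
By the quadratic formula (taking the positive root), δ = (−1000 + √77440000.00) / 13000 ≈ 0.6000.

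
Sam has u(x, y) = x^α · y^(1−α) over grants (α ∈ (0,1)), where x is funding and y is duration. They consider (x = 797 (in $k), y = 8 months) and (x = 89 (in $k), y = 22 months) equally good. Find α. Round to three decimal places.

Indifference: 797^α · 8^(1−α) = 89^α · 22^(1−α).
Rearrange to (797/89)^α = (22/8)^(1−α) and take logs: α·2.192218 = (1−α)·1.011601.
With A = 2.192218 and B = 1.011601: α·A = (1−α)·B, so α = B/(A+B) = 1.011601/3.203819 ≈ 0.316.

α ≈ 0.316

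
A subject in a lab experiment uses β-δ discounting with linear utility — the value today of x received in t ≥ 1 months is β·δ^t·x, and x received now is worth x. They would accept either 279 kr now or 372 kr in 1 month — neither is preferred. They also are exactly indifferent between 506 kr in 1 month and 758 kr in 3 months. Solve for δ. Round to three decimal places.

The second indifference involves only future payoffs, so β cancels: β·δ^1·506 = β·δ^3·758, giving δ^2 = 506/758 = 0.66755, so δ = 0.81703.

δ ≈ 0.817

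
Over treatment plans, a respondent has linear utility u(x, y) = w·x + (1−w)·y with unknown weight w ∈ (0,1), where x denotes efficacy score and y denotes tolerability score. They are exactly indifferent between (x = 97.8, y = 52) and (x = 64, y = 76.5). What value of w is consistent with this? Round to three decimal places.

w = 0.420

Indifference: w·97.8 + (1−w)·52 = w·64 + (1−w)·76.5.
w·(97.8−64) = (1−w)·(76.5−52), i.e. w·33.8 = (1−w)·24.5.
The marginal rate of substitution is 24.5/33.8, so w = 24.5/(33.8+24.5) = 0.420.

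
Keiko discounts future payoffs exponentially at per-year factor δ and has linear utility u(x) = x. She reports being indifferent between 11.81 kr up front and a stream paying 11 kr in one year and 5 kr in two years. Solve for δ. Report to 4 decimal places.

δ ≈ 0.7900

The stream is worth 11δ + 5δ² today, so 11δ + 5δ² = 11.81.
That is, 5δ² + 11δ − 11.81 = 0, a quadratic in δ.
The positive root is δ = [−11 + √(11² + 4·5·11.81)] / (2·5) = (−11 + 18.900)/10 ≈ 0.7900.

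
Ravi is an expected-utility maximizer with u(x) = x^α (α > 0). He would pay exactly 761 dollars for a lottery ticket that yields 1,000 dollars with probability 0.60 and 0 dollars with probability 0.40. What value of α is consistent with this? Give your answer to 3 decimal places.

The lottery's expected utility is 0.60·u(1000) + 0.40·u(0) = 0.60·1000^α (since u(0) = 0 for α > 0).
Equating: 761^α = 0.60·1000^α, i.e. 0.7610^α = 0.60.
Take logs: α = ln 0.60 / ln(761/1000) ≈ 1.87032.

α ≈ 1.870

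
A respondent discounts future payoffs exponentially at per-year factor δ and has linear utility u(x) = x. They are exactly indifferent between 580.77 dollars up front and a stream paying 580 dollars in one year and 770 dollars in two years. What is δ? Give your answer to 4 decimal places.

The stream is worth 580δ + 770δ² today, so 580δ + 770δ² = 580.77.
So 770δ² + 580δ − 580.77 = 0.
δ = (−580 + √(580² + 4·770·580.77)) / (2·770) = (−580 + √2125171.60) / 1540 ≈ 0.5700.

δ ≈ 0.5700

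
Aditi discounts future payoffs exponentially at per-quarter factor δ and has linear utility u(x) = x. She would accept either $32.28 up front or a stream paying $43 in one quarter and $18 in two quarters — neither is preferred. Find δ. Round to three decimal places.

δ ≈ 0.600

Present value of the stream is 43·δ + 18·δ². Indifference gives 43δ + 18δ² = 32.28.
So 18δ² + 43δ − 32.28 = 0.
The positive root is δ = [−43 + √(43² + 4·18·32.28)] / (2·18) = (−43 + 64.600)/36 ≈ 0.600.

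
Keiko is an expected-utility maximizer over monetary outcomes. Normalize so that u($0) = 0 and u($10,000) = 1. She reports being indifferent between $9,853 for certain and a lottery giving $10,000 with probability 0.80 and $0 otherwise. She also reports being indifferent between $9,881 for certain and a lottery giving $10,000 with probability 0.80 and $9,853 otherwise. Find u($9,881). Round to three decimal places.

The first gamble pins u($9,853): it must equal 0.80·1 + 0.20·0 = 0.80.
Then u($9,881) = 0.80·u($10,000) + 0.20·u($9,853) = 0.80·1.00 + 0.20·0.80 = 0.9600.

0.960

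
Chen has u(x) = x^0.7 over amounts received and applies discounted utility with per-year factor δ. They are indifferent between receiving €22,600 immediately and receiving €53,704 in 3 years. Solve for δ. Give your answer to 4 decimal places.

Indifference means u(22600) = δ^3 · u(53704), so δ^3 = u(22600)/u(53704).
With u(x) = x^0.7: δ^3 = 22600^0.7/53704^0.7 = (22600/53704)^0.7 = 0.54560.
Taking the cube root: δ = 0.54560^(1/3) ≈ 0.8171.

δ ≈ 0.8171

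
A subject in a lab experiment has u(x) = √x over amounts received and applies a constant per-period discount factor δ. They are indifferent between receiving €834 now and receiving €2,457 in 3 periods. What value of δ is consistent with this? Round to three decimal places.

Equating discounted utilities: u(834) = δ^3·u(2457) ⇒ δ^3 = u(834)/u(2457).
With u(x) = √x: δ^3 = √834/√2457 = √(834/2457) = 0.58261.
So δ = 0.58261^(1/3) ≈ 0.835.

δ ≈ 0.835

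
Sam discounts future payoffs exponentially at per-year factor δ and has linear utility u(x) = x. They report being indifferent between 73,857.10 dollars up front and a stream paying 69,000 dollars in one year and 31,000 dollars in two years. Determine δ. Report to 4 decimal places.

δ ≈ 0.7900

Equating present values: 73857.10 = 69000δ + 31000δ².
So 31000δ² + 69000δ − 73857.10 = 0.
The positive root is δ = [−69000 + √(69000² + 4·31000·73857.10)] / (2·31000) = (−69000 + 117980.000)/62000 ≈ 0.7900.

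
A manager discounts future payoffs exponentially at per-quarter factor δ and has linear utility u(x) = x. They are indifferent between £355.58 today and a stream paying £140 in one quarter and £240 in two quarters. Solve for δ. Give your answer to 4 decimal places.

The stream is worth 140δ + 240δ² today, so 140δ + 240δ² = 355.58.
So 240δ² + 140δ − 355.58 = 0.
The positive root is δ = [−140 + √(140² + 4·240·355.58)] / (2·240) = (−140 + 600.797)/480 ≈ 0.9600.

δ ≈ 0.9600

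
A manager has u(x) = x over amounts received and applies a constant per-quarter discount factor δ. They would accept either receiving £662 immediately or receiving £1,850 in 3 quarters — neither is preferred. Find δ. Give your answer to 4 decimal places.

δ ≈ 0.7100

The payoff in 3 quarters is discounted by δ^3, so u(662) = δ^3·u(1850) and δ^3 = u(662)/u(1850).
With u(x) = x: δ^3 = 662/1850 = 0.35784.
Taking the cube root: δ = 0.35784^(1/3) ≈ 0.7100.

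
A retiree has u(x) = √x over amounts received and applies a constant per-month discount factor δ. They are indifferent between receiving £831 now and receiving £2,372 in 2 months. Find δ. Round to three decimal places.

Equating discounted utilities: u(831) = δ^2·u(2372) ⇒ δ^2 = u(831)/u(2372).
Since u(x) = √x, δ^2 = √(831/2372) = 0.59189.
Hence δ = (0.59189)^(1/2) = 0.76935.

δ ≈ 0.769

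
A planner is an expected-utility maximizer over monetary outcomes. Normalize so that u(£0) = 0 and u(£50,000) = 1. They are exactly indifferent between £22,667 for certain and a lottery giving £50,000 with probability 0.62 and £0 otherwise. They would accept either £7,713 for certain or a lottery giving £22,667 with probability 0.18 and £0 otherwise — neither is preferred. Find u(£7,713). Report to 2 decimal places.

0.11

The first gamble pins u(£22,667): it must equal 0.62·1 + 0.38·0 = 0.62.
Then u(£7,713) = 0.18·u(£22,667) + 0.82·u(£0) = 0.18·0.62 + 0.82·0.00 = 0.1116.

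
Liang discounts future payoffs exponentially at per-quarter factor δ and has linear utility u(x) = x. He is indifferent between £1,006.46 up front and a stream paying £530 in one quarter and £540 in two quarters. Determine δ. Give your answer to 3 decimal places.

The stream is worth 530δ + 540δ² today, so 530δ + 540δ² = 1006.46.
So 540δ² + 530δ − 1006.46 = 0.
By the quadratic formula (taking the positive root), δ = (−530 + √2454853.60) / 1080 ≈ 0.960.

δ ≈ 0.960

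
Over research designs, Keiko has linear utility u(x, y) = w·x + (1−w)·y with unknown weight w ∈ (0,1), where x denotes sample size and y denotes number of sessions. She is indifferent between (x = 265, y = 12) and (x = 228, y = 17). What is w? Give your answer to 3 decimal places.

Equating utilities: w·265 + (1−w)·12 = w·228 + (1−w)·17.
w·(265−228) = (1−w)·(17−12), i.e. w·37 = (1−w)·5.
The marginal rate of substitution is 5/37, so w = 5/(37+5) = 0.119.

w = 0.119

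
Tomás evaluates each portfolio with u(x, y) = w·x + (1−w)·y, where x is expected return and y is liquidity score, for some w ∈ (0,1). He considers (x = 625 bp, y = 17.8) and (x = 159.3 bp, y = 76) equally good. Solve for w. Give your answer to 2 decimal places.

u(625,17.8) = u(159.3,76) means w·625 + (1−w)·17.8 = w·159.3 + (1−w)·76.
Collecting terms: w·465.7 = (1−w)·58.2.
So w/(1−w) = 58.2/465.7 = 0.1250, giving w = 58.2/(465.7+58.2) = 0.11.

w = 0.11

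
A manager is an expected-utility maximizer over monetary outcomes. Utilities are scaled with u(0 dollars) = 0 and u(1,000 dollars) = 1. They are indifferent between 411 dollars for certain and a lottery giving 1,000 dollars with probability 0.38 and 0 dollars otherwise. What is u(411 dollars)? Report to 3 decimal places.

The indifference gives u(411 dollars) = 0.38·u(1,000 dollars) + 0.62·u(0 dollars) = 0.38·1 + 0.62·0 = 0.38.

0.380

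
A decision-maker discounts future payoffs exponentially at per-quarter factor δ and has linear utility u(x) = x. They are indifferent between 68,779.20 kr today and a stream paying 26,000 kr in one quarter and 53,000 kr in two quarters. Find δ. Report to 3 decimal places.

The stream is worth 26000δ + 53000δ² today, so 26000δ + 53000δ² = 68779.20.
That is, 53000δ² + 26000δ − 68779.20 = 0, a quadratic in δ.
δ = (−26000 + √(26000² + 4·53000·68779.20)) / (2·53000) = (−26000 + √15257190400.00) / 106000 ≈ 0.920.

δ ≈ 0.920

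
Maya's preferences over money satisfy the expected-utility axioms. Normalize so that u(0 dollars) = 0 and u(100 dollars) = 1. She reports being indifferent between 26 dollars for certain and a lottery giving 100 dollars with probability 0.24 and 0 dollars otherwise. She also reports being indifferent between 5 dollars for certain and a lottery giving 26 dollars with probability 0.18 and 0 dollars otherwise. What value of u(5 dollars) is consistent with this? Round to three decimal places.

The first gamble pins u(26 dollars): it must equal 0.24·1 + 0.76·0 = 0.24.
Chaining: u(5 dollars) = 0.18·0.24 + 0.82·0.00 = 0.0432.

0.043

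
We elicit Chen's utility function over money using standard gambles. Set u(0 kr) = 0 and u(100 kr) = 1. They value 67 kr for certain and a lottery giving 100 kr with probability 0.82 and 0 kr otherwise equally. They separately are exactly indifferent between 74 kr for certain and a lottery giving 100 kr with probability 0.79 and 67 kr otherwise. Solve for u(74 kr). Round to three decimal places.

The first gamble pins u(67 kr): it must equal 0.82·1 + 0.18·0 = 0.82.
Chaining: u(74 kr) = 0.79·1.00 + 0.21·0.82 = 0.9622.

0.962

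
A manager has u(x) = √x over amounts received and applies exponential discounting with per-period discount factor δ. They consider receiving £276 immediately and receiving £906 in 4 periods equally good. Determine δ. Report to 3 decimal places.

δ ≈ 0.862

Indifference means u(276) = δ^4 · u(906), so δ^4 = u(276)/u(906).
With u(x) = √x: δ^4 = √276/√906 = √(276/906) = 0.55194.
Taking the 4th root: δ = 0.55194^(1/4) ≈ 0.862.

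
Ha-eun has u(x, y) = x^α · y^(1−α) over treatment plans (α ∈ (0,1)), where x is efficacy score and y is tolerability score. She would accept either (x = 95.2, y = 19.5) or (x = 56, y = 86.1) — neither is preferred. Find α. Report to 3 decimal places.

Set the two utilities equal: 95.2^α·19.5^(1−α) = 56^α·86.1^(1−α).
(95.2/56)^α = (86.1/19.5)^(1−α); take logs: α·ln(95.2/56) = (1−α)·ln(86.1/19.5), i.e. α·0.530628 = (1−α)·1.485095.
So α/(1−α) = (1.485095)/(0.530628) = 2.798750, and α = 2.798750/3.798750 ≈ 0.737.

α ≈ 0.737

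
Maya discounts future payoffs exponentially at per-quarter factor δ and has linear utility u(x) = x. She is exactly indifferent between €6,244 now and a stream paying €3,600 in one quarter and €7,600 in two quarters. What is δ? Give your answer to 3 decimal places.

Equating present values: 6244 = 3600δ + 7600δ².
So 7600δ² + 3600δ − 6244 = 0.
By the quadratic formula (taking the positive root), δ = (−3600 + √202777600.00) / 15200 ≈ 0.700.

δ ≈ 0.700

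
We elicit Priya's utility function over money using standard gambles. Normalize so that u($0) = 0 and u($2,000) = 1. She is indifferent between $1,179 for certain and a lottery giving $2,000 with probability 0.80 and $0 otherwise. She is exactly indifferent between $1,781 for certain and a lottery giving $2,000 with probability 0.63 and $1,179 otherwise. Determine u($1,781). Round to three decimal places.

0.926

First, u($1,179) = 0.80·u($2,000) + 0.20·u($0) = 0.80.
The second indifference gives u($1,781) = 0.63·u($2,000) + 0.37·u($1,179) = 0.63·1.00 + 0.37·0.80 = 0.9260.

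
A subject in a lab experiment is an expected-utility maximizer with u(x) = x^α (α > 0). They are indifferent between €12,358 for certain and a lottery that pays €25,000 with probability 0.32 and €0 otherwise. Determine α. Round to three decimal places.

Since u(0) = 0, the lottery's EU is 0.32·25000^α.
Setting u(12358) equal to that: 12358^α = 0.32·25000^α ⇒ (12358/25000)^α = 0.32.
α = ln(0.32) / ln(12358/25000) = -1.139434/-0.704572 ≈ 1.617.

α ≈ 1.617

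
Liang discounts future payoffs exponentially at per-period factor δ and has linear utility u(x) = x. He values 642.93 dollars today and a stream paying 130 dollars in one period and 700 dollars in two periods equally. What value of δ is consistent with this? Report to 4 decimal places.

δ ≈ 0.8700

Present value of the stream is 130·δ + 700·δ². Indifference gives 130δ + 700δ² = 642.93.
So 700δ² + 130δ − 642.93 = 0.
The positive root is δ = [−130 + √(130² + 4·700·642.93)] / (2·700) = (−130 + 1348.000)/1400 ≈ 0.8700.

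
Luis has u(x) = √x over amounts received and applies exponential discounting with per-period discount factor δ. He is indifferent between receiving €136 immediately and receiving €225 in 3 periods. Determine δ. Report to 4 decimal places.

Indifference means u(136) = δ^3 · u(225), so δ^3 = u(136)/u(225).
With u(x) = √x: δ^3 = √136/√225 = √(136/225) = 0.77746.
Taking the cube root: δ = 0.77746^(1/3) ≈ 0.9195.

δ ≈ 0.9195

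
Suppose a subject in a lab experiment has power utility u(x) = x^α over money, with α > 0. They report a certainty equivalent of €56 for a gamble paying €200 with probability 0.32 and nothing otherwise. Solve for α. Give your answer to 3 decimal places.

The lottery's expected utility is 0.32·u(200) + 0.68·u(0) = 0.32·200^α (since u(0) = 0 for α > 0).
Indifference: 56^α = 0.32·200^α, so (56/200)^α = 0.32.
Take logs: α = ln 0.32 / ln(56/200) ≈ 0.89510.

α ≈ 0.895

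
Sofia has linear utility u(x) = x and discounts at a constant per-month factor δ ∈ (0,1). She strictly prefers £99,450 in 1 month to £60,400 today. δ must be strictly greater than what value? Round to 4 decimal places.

The preference means 60400 < δ·99450.
Dividing through by 99450 gives δ > 0.60734.

δ > 0.6073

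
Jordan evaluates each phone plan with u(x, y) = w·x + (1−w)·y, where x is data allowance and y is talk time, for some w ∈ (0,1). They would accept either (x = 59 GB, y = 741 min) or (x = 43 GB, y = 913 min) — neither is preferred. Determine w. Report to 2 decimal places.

u(59,741) = u(43,913) means w·59 + (1−w)·741 = w·43 + (1−w)·913.
w·(59−43) = (1−w)·(913−741), i.e. w·16 = (1−w)·172.
The marginal rate of substitution is 172/16, so w = 172/(16+172) = 0.91.

w = 0.91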